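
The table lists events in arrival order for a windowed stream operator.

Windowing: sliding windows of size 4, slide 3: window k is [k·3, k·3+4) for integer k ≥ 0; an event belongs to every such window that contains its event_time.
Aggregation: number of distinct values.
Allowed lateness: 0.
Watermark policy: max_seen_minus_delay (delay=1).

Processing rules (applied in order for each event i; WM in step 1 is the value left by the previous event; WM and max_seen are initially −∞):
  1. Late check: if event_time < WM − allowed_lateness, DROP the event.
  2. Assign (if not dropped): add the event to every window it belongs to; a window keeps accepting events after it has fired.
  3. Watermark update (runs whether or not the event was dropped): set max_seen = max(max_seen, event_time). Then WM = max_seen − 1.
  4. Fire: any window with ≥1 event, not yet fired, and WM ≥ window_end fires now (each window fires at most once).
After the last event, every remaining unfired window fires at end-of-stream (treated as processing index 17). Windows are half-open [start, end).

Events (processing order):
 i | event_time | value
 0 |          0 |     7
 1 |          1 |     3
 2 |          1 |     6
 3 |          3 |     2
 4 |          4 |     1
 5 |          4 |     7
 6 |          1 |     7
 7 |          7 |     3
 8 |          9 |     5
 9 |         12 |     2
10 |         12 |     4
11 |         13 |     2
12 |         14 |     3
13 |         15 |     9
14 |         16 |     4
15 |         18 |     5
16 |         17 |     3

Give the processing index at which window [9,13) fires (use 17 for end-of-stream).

12

i=0 t=0 v=7: → [0,4); WM=-1
i=1 t=1 v=3: → [0,4); WM=0
i=2 t=1 v=6: → [0,4); WM=0
i=3 t=3 v=2: → [3,7),[0,4); WM=2
i=4 t=4 v=1: → [3,7); WM=3
i=5 t=4 v=7: → [3,7); WM=3
i=6 t=1 v=7: DROP (t<3-0); WM=3
i=7 t=7 v=3: → [6,10); WM=6; [0,4) fires=4
i=8 t=9 v=5: → [9,13),[6,10); WM=8; [3,7) fires=3
i=9 t=12 v=2: → [12,16),[9,13); WM=11; [6,10) fires=2
i=10 t=12 v=4: → [12,16),[9,13); WM=11
i=11 t=13 v=2: → [12,16); WM=12
i=12 t=14 v=3: → [12,16); WM=13; [9,13) fires=3
i=13 t=15 v=9: → [15,19),[12,16); WM=14
i=14 t=16 v=4: → [15,19); WM=15
i=15 t=18 v=5: → [18,22),[15,19); WM=17; [12,16) fires=4
i=16 t=17 v=3: → [15,19); WM=17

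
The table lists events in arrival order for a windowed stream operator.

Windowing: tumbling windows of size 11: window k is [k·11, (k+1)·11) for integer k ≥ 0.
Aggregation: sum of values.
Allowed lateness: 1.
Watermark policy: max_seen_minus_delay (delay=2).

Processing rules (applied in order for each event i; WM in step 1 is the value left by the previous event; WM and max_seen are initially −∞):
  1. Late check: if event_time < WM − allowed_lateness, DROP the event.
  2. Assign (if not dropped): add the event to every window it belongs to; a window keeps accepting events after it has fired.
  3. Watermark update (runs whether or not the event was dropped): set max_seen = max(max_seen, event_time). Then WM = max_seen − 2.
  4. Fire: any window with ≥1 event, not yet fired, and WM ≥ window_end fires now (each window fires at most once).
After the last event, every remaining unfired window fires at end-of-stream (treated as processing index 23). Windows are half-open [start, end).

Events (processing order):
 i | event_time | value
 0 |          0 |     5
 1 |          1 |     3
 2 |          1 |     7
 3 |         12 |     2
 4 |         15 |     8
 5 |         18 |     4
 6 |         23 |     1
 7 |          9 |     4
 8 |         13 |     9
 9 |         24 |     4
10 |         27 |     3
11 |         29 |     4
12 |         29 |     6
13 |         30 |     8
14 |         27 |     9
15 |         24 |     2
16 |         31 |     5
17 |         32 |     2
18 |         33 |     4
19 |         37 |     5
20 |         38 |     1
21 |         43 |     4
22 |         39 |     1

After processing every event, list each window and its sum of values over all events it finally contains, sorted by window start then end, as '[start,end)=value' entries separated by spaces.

[0,11)=15 [11,22)=14 [22,33)=42 [33,44)=14

i=0 t=0 v=5: → [0,11); WM=-2
i=1 t=1 v=3: → [0,11); WM=-1
i=2 t=1 v=7: → [0,11); WM=-1
i=3 t=12 v=2: → [11,22); WM=10
i=4 t=15 v=8: → [11,22); WM=13; [0,11) fires=15
i=5 t=18 v=4: → [11,22); WM=16
i=6 t=23 v=1: → [22,33); WM=21
i=7 t=9 v=4: DROP (t<21-1); WM=21
i=8 t=13 v=9: DROP (t<21-1); WM=21
i=9 t=24 v=4: → [22,33); WM=22; [11,22) fires=14
i=10 t=27 v=3: → [22,33); WM=25
i=11 t=29 v=4: → [22,33); WM=27
i=12 t=29 v=6: → [22,33); WM=27
i=13 t=30 v=8: → [22,33); WM=28
i=14 t=27 v=9: → [22,33); WM=28
i=15 t=24 v=2: DROP (t<28-1); WM=28
i=16 t=31 v=5: → [22,33); WM=29
i=17 t=32 v=2: → [22,33); WM=30
i=18 t=33 v=4: → [33,44); WM=31
i=19 t=37 v=5: → [33,44); WM=35; [22,33) fires=42
i=20 t=38 v=1: → [33,44); WM=36
i=21 t=43 v=4: → [33,44); WM=41
i=22 t=39 v=1: DROP (t<41-1); WM=41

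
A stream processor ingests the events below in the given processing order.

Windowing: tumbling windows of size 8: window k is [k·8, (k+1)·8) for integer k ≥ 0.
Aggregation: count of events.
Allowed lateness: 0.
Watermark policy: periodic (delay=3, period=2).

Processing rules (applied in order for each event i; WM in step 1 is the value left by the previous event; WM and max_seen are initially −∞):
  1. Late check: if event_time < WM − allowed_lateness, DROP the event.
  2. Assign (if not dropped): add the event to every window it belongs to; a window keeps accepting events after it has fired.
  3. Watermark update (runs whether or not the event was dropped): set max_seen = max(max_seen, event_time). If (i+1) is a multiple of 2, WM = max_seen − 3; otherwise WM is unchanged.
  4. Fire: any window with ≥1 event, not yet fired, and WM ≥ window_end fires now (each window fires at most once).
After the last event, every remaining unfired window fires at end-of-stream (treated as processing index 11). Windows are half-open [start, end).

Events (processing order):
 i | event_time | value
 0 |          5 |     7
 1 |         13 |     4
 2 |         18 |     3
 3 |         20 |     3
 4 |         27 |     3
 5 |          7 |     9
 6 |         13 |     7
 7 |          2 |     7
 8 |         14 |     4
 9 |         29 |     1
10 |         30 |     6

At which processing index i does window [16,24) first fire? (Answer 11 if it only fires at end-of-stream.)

i=0 t=5 v=7: → [0,8); WM=−∞
i=1 t=13 v=4: → [8,16); WM=10; [0,8) fires=1
i=2 t=18 v=3: → [16,24); WM=10
i=3 t=20 v=3: → [16,24); WM=17; [8,16) fires=1
i=4 t=27 v=3: → [24,32); WM=17
i=5 t=7 v=9: DROP (t<17-0); WM=24; [16,24) fires=2
i=6 t=13 v=7: DROP (t<24-0); WM=24
i=7 t=2 v=7: DROP (t<24-0); WM=24
i=8 t=14 v=4: DROP (t<24-0); WM=24
i=9 t=29 v=1: → [24,32); WM=26
i=10 t=30 v=6: → [24,32); WM=26

5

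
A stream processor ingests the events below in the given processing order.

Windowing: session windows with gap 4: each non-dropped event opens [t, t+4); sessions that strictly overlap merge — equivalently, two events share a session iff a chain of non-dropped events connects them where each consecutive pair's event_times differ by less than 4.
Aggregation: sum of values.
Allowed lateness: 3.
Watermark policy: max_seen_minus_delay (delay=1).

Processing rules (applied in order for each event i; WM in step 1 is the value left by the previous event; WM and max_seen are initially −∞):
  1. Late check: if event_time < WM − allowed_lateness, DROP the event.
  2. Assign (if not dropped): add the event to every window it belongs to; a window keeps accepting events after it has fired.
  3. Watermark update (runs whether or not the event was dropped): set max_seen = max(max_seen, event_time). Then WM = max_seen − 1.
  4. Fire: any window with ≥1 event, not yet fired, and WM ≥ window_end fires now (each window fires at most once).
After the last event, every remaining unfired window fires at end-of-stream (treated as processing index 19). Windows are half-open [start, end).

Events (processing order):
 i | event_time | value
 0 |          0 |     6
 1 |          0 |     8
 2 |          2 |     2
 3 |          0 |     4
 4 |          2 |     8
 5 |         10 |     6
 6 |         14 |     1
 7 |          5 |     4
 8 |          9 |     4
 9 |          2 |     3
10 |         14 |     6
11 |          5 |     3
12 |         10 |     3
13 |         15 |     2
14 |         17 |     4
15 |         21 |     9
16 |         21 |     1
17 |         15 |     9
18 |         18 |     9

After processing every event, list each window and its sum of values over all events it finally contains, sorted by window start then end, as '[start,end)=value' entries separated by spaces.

[0,6)=28 [10,14)=9 [14,25)=32

i=0 t=0 v=6: → [0,4); WM=-1
i=1 t=0 v=8: → [0,4); WM=-1
i=2 t=2 v=2: → [0,6); WM=1
i=3 t=0 v=4: → [0,6); WM=1
i=4 t=2 v=8: → [0,6); WM=1
i=5 t=10 v=6: → [10,14); WM=9
i=6 t=14 v=1: → [14,18); WM=13
i=7 t=5 v=4: DROP (t<13-3); WM=13
i=8 t=9 v=4: DROP (t<13-3); WM=13
i=9 t=2 v=3: DROP (t<13-3); WM=13
i=10 t=14 v=6: → [14,18); WM=13
i=11 t=5 v=3: DROP (t<13-3); WM=13
i=12 t=10 v=3: → [10,14); WM=13
i=13 t=15 v=2: → [14,19); WM=14
i=14 t=17 v=4: → [14,21); WM=16
i=15 t=21 v=9: → [21,25); WM=20
i=16 t=21 v=1: → [21,25); WM=20
i=17 t=15 v=9: DROP (t<20-3); WM=20
i=18 t=18 v=9: → [14,25); WM=20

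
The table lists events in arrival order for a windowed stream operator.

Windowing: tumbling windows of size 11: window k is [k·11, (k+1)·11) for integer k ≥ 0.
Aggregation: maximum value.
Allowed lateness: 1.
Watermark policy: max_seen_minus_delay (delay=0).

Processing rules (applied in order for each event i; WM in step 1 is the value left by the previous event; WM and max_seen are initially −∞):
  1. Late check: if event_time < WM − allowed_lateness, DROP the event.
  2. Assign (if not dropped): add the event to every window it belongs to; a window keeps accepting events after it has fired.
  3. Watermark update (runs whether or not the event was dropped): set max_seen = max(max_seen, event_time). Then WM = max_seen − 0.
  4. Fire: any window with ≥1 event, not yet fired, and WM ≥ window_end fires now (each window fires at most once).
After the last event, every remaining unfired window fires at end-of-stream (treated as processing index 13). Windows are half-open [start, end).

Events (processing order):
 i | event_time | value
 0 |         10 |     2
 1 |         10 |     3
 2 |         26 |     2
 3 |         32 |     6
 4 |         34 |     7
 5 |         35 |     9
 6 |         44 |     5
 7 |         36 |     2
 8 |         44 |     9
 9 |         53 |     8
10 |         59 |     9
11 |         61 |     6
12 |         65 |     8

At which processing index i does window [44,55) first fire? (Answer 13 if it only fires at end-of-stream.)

i=0 t=10 v=2: → [0,11); WM=10
i=1 t=10 v=3: → [0,11); WM=10
i=2 t=26 v=2: → [22,33); WM=26; [0,11) fires=3
i=3 t=32 v=6: → [22,33); WM=32
i=4 t=34 v=7: → [33,44); WM=34; [22,33) fires=6
i=5 t=35 v=9: → [33,44); WM=35
i=6 t=44 v=5: → [44,55); WM=44; [33,44) fires=9
i=7 t=36 v=2: DROP (t<44-1); WM=44
i=8 t=44 v=9: → [44,55); WM=44
i=9 t=53 v=8: → [44,55); WM=53
i=10 t=59 v=9: → [55,66); WM=59; [44,55) fires=9
i=11 t=61 v=6: → [55,66); WM=61
i=12 t=65 v=8: → [55,66); WM=65

10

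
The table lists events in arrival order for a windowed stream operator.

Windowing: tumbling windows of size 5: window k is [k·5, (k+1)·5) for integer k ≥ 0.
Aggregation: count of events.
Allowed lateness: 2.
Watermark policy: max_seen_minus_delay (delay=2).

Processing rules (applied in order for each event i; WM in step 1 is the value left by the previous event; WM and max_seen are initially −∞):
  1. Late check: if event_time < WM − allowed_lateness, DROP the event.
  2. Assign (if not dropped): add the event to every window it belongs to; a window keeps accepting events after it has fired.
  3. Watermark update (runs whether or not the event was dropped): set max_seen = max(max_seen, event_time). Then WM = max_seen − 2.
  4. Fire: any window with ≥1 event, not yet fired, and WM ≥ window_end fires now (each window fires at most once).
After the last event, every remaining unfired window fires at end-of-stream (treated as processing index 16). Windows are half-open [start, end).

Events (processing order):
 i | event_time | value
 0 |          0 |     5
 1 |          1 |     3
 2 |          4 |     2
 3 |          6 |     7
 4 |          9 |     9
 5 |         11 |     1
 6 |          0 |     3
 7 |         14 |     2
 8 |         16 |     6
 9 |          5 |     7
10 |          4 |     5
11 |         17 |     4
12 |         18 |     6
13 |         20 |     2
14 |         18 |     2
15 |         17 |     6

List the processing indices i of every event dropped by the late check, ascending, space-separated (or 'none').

i=0 t=0 v=5: → [0,5); WM=-2
i=1 t=1 v=3: → [0,5); WM=-1
i=2 t=4 v=2: → [0,5); WM=2
i=3 t=6 v=7: → [5,10); WM=4
i=4 t=9 v=9: → [5,10); WM=7; [0,5) fires=3
i=5 t=11 v=1: → [10,15); WM=9
i=6 t=0 v=3: DROP (t<9-2); WM=9
i=7 t=14 v=2: → [10,15); WM=12; [5,10) fires=2
i=8 t=16 v=6: → [15,20); WM=14
i=9 t=5 v=7: DROP (t<14-2); WM=14
i=10 t=4 v=5: DROP (t<14-2); WM=14
i=11 t=17 v=4: → [15,20); WM=15; [10,15) fires=2
i=12 t=18 v=6: → [15,20); WM=16
i=13 t=20 v=2: → [20,25); WM=18
i=14 t=18 v=2: → [15,20); WM=18
i=15 t=17 v=6: → [15,20); WM=18

6 9 10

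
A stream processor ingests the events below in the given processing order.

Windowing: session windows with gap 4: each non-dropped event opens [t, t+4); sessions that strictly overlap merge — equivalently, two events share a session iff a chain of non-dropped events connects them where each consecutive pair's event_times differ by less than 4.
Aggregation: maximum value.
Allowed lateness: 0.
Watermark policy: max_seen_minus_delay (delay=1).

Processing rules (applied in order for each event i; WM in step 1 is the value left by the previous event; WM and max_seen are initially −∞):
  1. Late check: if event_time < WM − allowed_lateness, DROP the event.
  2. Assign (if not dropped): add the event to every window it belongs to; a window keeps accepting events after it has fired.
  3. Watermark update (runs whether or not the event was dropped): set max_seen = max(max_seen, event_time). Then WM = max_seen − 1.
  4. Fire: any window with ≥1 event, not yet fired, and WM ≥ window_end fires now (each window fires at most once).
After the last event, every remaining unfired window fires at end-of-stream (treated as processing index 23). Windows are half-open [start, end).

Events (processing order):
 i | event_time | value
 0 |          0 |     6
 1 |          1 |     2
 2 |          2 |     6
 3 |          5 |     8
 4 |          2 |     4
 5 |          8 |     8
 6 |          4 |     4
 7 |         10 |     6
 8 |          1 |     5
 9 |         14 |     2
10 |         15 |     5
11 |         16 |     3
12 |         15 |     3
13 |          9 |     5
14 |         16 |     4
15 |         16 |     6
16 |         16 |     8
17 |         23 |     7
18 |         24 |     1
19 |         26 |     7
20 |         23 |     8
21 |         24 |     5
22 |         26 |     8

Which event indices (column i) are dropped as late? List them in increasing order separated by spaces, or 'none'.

i=0 t=0 v=6: → [0,4); WM=-1
i=1 t=1 v=2: → [0,5); WM=0
i=2 t=2 v=6: → [0,6); WM=1
i=3 t=5 v=8: → [0,9); WM=4
i=4 t=2 v=4: DROP (t<4-0); WM=4
i=5 t=8 v=8: → [0,12); WM=7
i=6 t=4 v=4: DROP (t<7-0); WM=7
i=7 t=10 v=6: → [0,14); WM=9
i=8 t=1 v=5: DROP (t<9-0); WM=9
i=9 t=14 v=2: → [14,18); WM=13
i=10 t=15 v=5: → [14,19); WM=14
i=11 t=16 v=3: → [14,20); WM=15
i=12 t=15 v=3: → [14,20); WM=15
i=13 t=9 v=5: DROP (t<15-0); WM=15
i=14 t=16 v=4: → [14,20); WM=15
i=15 t=16 v=6: → [14,20); WM=15
i=16 t=16 v=8: → [14,20); WM=15
i=17 t=23 v=7: → [23,27); WM=22
i=18 t=24 v=1: → [23,28); WM=23
i=19 t=26 v=7: → [23,30); WM=25
i=20 t=23 v=8: DROP (t<25-0); WM=25
i=21 t=24 v=5: DROP (t<25-0); WM=25
i=22 t=26 v=8: → [23,30); WM=25

4 6 8 13 20 21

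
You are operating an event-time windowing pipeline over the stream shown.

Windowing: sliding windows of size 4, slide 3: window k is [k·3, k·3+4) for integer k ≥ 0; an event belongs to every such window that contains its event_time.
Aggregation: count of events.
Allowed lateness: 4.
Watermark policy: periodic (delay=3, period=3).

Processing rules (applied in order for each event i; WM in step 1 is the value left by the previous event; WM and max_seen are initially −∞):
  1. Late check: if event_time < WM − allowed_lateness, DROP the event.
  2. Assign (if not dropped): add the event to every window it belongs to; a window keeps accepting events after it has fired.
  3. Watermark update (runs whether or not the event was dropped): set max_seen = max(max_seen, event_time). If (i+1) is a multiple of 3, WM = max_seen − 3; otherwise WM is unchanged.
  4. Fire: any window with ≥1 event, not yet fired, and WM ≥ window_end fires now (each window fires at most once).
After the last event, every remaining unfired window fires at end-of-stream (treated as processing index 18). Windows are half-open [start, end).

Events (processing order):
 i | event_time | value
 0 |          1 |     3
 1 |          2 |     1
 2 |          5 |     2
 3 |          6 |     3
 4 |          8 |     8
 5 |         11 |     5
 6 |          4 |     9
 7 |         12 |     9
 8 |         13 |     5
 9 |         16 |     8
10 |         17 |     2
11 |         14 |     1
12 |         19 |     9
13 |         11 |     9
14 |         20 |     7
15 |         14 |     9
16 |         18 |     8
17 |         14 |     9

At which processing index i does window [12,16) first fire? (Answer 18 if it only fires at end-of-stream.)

i=0 t=1 v=3: → [0,4); WM=−∞
i=1 t=2 v=1: → [0,4); WM=−∞
i=2 t=5 v=2: → [3,7); WM=2
i=3 t=6 v=3: → [6,10),[3,7); WM=2
i=4 t=8 v=8: → [6,10); WM=2
i=5 t=11 v=5: → [9,13); WM=8; [0,4) fires=2 [3,7) fires=2
i=6 t=4 v=9: → [3,7); WM=8
i=7 t=12 v=9: → [12,16),[9,13); WM=8
i=8 t=13 v=5: → [12,16); WM=10; [6,10) fires=2
i=9 t=16 v=8: → [15,19); WM=10
i=10 t=17 v=2: → [15,19); WM=10
i=11 t=14 v=1: → [12,16); WM=14; [9,13) fires=2
i=12 t=19 v=9: → [18,22); WM=14
i=13 t=11 v=9: → [9,13); WM=14
i=14 t=20 v=7: → [18,22); WM=17; [12,16) fires=3
i=15 t=14 v=9: → [12,16); WM=17
i=16 t=18 v=8: → [18,22),[15,19); WM=17
i=17 t=14 v=9: → [12,16); WM=17

14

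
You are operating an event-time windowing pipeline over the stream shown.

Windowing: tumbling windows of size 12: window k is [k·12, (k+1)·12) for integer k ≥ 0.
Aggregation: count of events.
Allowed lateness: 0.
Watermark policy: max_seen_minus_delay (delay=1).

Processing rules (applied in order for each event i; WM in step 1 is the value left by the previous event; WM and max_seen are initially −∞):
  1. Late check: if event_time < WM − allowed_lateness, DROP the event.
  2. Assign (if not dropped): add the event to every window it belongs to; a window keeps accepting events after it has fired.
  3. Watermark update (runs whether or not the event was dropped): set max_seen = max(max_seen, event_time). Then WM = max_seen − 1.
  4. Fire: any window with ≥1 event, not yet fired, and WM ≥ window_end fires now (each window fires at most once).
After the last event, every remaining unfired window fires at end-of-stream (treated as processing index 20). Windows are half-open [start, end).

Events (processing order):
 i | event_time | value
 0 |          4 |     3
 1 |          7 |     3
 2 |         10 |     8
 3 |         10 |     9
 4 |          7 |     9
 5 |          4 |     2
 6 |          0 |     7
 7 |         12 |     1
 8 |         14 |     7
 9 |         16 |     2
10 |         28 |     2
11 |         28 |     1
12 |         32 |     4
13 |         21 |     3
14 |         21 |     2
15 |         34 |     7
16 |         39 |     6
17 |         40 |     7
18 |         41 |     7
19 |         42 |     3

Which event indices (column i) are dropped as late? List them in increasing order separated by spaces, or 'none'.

i=0 t=4 v=3: → [0,12); WM=3
i=1 t=7 v=3: → [0,12); WM=6
i=2 t=10 v=8: → [0,12); WM=9
i=3 t=10 v=9: → [0,12); WM=9
i=4 t=7 v=9: DROP (t<9-0); WM=9
i=5 t=4 v=2: DROP (t<9-0); WM=9
i=6 t=0 v=7: DROP (t<9-0); WM=9
i=7 t=12 v=1: → [12,24); WM=11
i=8 t=14 v=7: → [12,24); WM=13; [0,12) fires=4
i=9 t=16 v=2: → [12,24); WM=15
i=10 t=28 v=2: → [24,36); WM=27; [12,24) fires=3
i=11 t=28 v=1: → [24,36); WM=27
i=12 t=32 v=4: → [24,36); WM=31
i=13 t=21 v=3: DROP (t<31-0); WM=31
i=14 t=21 v=2: DROP (t<31-0); WM=31
i=15 t=34 v=7: → [24,36); WM=33
i=16 t=39 v=6: → [36,48); WM=38; [24,36) fires=4
i=17 t=40 v=7: → [36,48); WM=39
i=18 t=41 v=7: → [36,48); WM=40
i=19 t=42 v=3: → [36,48); WM=41

4 5 6 13 14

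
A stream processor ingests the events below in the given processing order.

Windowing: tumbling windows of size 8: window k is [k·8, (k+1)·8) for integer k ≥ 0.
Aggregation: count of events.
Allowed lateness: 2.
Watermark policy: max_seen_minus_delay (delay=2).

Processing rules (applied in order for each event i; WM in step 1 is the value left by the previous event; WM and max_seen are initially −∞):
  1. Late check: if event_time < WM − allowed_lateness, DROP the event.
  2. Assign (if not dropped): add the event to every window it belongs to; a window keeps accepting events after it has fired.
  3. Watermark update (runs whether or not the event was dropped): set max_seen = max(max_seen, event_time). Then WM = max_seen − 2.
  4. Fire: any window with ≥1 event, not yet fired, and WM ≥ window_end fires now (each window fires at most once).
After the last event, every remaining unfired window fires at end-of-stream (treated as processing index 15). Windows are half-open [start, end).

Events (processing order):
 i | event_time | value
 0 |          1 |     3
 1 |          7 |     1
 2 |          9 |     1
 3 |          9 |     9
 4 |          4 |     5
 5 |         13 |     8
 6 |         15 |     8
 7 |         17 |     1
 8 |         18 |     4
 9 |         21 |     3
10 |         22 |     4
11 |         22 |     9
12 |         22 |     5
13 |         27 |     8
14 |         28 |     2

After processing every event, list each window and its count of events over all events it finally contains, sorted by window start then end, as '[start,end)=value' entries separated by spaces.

[0,8)=2 [8,16)=4 [16,24)=6 [24,32)=2

i=0 t=1 v=3: → [0,8); WM=-1
i=1 t=7 v=1: → [0,8); WM=5
i=2 t=9 v=1: → [8,16); WM=7
i=3 t=9 v=9: → [8,16); WM=7
i=4 t=4 v=5: DROP (t<7-2); WM=7
i=5 t=13 v=8: → [8,16); WM=11; [0,8) fires=2
i=6 t=15 v=8: → [8,16); WM=13
i=7 t=17 v=1: → [16,24); WM=15
i=8 t=18 v=4: → [16,24); WM=16; [8,16) fires=4
i=9 t=21 v=3: → [16,24); WM=19
i=10 t=22 v=4: → [16,24); WM=20
i=11 t=22 v=9: → [16,24); WM=20
i=12 t=22 v=5: → [16,24); WM=20
i=13 t=27 v=8: → [24,32); WM=25; [16,24) fires=6
i=14 t=28 v=2: → [24,32); WM=26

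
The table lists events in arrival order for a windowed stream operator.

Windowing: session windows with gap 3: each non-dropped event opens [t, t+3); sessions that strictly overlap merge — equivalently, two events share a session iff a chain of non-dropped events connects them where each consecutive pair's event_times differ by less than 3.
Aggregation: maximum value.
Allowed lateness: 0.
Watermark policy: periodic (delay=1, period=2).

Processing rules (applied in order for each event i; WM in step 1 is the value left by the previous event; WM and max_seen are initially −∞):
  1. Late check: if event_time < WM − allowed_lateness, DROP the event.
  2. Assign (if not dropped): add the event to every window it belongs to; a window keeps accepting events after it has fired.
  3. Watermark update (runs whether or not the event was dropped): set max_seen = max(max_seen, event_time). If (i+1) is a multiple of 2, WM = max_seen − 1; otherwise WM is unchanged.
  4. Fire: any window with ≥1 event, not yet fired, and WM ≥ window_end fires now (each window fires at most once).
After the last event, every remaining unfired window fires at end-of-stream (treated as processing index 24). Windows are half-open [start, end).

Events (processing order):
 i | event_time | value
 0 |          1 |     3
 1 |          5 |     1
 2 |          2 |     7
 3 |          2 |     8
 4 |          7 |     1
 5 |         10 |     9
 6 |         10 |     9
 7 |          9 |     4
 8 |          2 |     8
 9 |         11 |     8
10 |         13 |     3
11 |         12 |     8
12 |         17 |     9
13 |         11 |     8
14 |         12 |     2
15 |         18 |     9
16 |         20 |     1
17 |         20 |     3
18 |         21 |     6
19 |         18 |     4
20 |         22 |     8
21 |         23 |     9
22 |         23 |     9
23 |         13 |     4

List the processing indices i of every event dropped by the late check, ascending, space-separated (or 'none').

2 3 8 13 14 19 23

i=0 t=1 v=3: → [1,4); WM=−∞
i=1 t=5 v=1: → [5,8); WM=4
i=2 t=2 v=7: DROP (t<4-0); WM=4
i=3 t=2 v=8: DROP (t<4-0); WM=4
i=4 t=7 v=1: → [5,10); WM=4
i=5 t=10 v=9: → [10,13); WM=9
i=6 t=10 v=9: → [10,13); WM=9
i=7 t=9 v=4: → [5,13); WM=9
i=8 t=2 v=8: DROP (t<9-0); WM=9
i=9 t=11 v=8: → [5,14); WM=10
i=10 t=13 v=3: → [5,16); WM=10
i=11 t=12 v=8: → [5,16); WM=12
i=12 t=17 v=9: → [17,20); WM=12
i=13 t=11 v=8: DROP (t<12-0); WM=16
i=14 t=12 v=2: DROP (t<16-0); WM=16
i=15 t=18 v=9: → [17,21); WM=17
i=16 t=20 v=1: → [17,23); WM=17
i=17 t=20 v=3: → [17,23); WM=19
i=18 t=21 v=6: → [17,24); WM=19
i=19 t=18 v=4: DROP (t<19-0); WM=20
i=20 t=22 v=8: → [17,25); WM=20
i=21 t=23 v=9: → [17,26); WM=22
i=22 t=23 v=9: → [17,26); WM=22
i=23 t=13 v=4: DROP (t<22-0); WM=22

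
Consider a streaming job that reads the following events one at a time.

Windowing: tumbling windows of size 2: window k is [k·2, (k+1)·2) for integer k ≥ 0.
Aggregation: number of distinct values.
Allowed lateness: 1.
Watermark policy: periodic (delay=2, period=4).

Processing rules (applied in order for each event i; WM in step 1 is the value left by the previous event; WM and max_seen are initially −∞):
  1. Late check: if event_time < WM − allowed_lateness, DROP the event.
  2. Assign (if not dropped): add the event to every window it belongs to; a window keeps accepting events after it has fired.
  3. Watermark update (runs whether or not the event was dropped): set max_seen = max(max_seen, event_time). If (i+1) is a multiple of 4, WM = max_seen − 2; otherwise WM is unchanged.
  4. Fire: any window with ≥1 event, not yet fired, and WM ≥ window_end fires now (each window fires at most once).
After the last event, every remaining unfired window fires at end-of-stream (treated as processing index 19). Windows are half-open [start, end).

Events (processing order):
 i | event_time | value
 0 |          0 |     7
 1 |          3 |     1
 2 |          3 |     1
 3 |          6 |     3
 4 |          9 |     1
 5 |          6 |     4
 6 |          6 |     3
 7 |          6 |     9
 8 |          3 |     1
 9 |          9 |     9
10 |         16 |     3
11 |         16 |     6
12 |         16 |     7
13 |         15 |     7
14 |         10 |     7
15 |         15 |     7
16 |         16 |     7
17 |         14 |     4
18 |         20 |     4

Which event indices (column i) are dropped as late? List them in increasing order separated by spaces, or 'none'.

8 14

i=0 t=0 v=7: → [0,2); WM=−∞
i=1 t=3 v=1: → [2,4); WM=−∞
i=2 t=3 v=1: → [2,4); WM=−∞
i=3 t=6 v=3: → [6,8); WM=4; [0,2) fires=1 [2,4) fires=1
i=4 t=9 v=1: → [8,10); WM=4
i=5 t=6 v=4: → [6,8); WM=4
i=6 t=6 v=3: → [6,8); WM=4
i=7 t=6 v=9: → [6,8); WM=7
i=8 t=3 v=1: DROP (t<7-1); WM=7
i=9 t=9 v=9: → [8,10); WM=7
i=10 t=16 v=3: → [16,18); WM=7
i=11 t=16 v=6: → [16,18); WM=14; [6,8) fires=3 [8,10) fires=2
i=12 t=16 v=7: → [16,18); WM=14
i=13 t=15 v=7: → [14,16); WM=14
i=14 t=10 v=7: DROP (t<14-1); WM=14
i=15 t=15 v=7: → [14,16); WM=14
i=16 t=16 v=7: → [16,18); WM=14
i=17 t=14 v=4: → [14,16); WM=14
i=18 t=20 v=4: → [20,22); WM=14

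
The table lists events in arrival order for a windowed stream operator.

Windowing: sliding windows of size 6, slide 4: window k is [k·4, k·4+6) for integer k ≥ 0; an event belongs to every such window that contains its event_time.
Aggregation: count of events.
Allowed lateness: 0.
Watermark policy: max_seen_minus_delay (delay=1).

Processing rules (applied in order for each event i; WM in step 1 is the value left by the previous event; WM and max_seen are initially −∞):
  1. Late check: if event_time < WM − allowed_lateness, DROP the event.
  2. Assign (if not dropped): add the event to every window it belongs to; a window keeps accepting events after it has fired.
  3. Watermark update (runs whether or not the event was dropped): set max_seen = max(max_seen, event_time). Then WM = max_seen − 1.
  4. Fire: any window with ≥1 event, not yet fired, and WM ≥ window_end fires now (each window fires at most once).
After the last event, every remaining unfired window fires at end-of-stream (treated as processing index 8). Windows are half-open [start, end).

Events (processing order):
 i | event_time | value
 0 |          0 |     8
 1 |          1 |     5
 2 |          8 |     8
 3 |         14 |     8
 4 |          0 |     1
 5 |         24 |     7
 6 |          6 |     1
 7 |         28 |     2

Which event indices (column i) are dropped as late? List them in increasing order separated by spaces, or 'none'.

i=0 t=0 v=8: → [0,6); WM=-1
i=1 t=1 v=5: → [0,6); WM=0
i=2 t=8 v=8: → [8,14),[4,10); WM=7; [0,6) fires=2
i=3 t=14 v=8: → [12,18); WM=13; [4,10) fires=1
i=4 t=0 v=1: DROP (t<13-0); WM=13
i=5 t=24 v=7: → [24,30),[20,26); WM=23; [8,14) fires=1 [12,18) fires=1
i=6 t=6 v=1: DROP (t<23-0); WM=23
i=7 t=28 v=2: → [28,34),[24,30); WM=27; [20,26) fires=1

4 6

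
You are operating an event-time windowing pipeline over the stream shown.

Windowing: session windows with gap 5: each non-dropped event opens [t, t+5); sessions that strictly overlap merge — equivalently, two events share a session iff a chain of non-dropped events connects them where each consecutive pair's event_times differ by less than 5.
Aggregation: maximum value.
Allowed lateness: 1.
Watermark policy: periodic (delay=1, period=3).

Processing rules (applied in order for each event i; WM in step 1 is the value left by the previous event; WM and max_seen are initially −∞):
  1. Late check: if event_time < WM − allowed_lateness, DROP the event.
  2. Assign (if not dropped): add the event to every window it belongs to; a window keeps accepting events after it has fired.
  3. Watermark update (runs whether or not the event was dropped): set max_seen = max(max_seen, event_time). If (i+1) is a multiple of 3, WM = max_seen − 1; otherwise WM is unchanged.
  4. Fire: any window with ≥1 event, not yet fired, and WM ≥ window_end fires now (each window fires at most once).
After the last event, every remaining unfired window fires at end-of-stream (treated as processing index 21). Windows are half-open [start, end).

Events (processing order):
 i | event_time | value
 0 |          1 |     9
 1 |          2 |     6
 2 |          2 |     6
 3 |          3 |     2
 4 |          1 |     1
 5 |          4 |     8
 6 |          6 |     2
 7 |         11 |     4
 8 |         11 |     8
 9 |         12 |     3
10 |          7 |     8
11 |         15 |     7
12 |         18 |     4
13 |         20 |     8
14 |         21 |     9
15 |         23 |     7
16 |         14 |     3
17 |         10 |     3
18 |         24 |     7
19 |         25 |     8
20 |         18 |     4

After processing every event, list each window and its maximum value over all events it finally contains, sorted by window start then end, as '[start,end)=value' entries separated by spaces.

i=0 t=1 v=9: → [1,6); WM=−∞
i=1 t=2 v=6: → [1,7); WM=−∞
i=2 t=2 v=6: → [1,7); WM=1
i=3 t=3 v=2: → [1,8); WM=1
i=4 t=1 v=1: → [1,8); WM=1
i=5 t=4 v=8: → [1,9); WM=3
i=6 t=6 v=2: → [1,11); WM=3
i=7 t=11 v=4: → [11,16); WM=3
i=8 t=11 v=8: → [11,16); WM=10
i=9 t=12 v=3: → [11,17); WM=10
i=10 t=7 v=8: DROP (t<10-1); WM=10
i=11 t=15 v=7: → [11,20); WM=14
i=12 t=18 v=4: → [11,23); WM=14
i=13 t=20 v=8: → [11,25); WM=14
i=14 t=21 v=9: → [11,26); WM=20
i=15 t=23 v=7: → [11,28); WM=20
i=16 t=14 v=3: DROP (t<20-1); WM=20
i=17 t=10 v=3: DROP (t<20-1); WM=22
i=18 t=24 v=7: → [11,29); WM=22
i=19 t=25 v=8: → [11,30); WM=22
i=20 t=18 v=4: DROP (t<22-1); WM=24

[1,11)=9 [11,30)=9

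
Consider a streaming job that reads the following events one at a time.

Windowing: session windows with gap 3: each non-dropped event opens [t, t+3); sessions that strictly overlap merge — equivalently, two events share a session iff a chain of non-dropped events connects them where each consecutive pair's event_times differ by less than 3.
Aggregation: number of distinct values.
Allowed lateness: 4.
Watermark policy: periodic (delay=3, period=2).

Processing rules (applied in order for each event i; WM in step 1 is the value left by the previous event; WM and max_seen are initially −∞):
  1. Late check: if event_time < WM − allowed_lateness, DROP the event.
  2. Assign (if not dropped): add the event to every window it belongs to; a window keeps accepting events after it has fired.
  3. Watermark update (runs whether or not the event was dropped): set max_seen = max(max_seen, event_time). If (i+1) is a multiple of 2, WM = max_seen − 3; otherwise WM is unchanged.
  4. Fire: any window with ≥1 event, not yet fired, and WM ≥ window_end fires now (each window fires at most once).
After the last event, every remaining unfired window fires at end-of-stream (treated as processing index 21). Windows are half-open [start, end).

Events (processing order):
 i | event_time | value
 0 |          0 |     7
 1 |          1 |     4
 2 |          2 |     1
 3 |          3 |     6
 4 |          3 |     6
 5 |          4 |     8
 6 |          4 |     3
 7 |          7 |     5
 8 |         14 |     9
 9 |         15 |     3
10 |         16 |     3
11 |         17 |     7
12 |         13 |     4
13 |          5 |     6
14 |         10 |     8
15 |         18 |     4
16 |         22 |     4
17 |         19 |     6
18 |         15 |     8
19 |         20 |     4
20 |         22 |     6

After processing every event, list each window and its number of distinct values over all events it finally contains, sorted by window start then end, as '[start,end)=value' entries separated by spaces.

i=0 t=0 v=7: → [0,3); WM=−∞
i=1 t=1 v=4: → [0,4); WM=-2
i=2 t=2 v=1: → [0,5); WM=-2
i=3 t=3 v=6: → [0,6); WM=0
i=4 t=3 v=6: → [0,6); WM=0
i=5 t=4 v=8: → [0,7); WM=1
i=6 t=4 v=3: → [0,7); WM=1
i=7 t=7 v=5: → [7,10); WM=4
i=8 t=14 v=9: → [14,17); WM=4
i=9 t=15 v=3: → [14,18); WM=12
i=10 t=16 v=3: → [14,19); WM=12
i=11 t=17 v=7: → [14,20); WM=14
i=12 t=13 v=4: → [13,20); WM=14
i=13 t=5 v=6: DROP (t<14-4); WM=14
i=14 t=10 v=8: → [10,13); WM=14
i=15 t=18 v=4: → [13,21); WM=15
i=16 t=22 v=4: → [22,25); WM=15
i=17 t=19 v=6: → [13,22); WM=19
i=18 t=15 v=8: → [13,22); WM=19
i=19 t=20 v=4: → [13,25); WM=19
i=20 t=22 v=6: → [13,25); WM=19

[0,7)=6 [7,10)=1 [10,13)=1 [13,25)=6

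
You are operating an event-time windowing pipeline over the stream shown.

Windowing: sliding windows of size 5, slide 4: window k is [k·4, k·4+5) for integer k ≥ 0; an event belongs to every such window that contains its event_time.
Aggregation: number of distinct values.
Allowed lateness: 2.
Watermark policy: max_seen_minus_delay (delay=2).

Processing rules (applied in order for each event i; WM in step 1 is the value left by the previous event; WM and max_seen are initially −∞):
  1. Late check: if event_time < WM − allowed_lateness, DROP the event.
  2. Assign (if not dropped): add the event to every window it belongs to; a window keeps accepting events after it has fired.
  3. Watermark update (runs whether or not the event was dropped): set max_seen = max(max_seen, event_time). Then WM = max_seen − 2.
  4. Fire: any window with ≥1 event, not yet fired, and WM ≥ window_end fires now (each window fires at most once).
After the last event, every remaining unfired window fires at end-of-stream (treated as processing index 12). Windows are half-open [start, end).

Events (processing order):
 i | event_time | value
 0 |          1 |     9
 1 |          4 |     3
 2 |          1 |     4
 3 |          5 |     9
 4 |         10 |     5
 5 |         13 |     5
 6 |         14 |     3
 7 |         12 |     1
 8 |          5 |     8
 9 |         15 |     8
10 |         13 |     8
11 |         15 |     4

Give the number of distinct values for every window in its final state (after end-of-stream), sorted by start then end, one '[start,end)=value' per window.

[0,5)=3 [4,9)=2 [8,13)=2 [12,17)=5

i=0 t=1 v=9: → [0,5); WM=-1
i=1 t=4 v=3: → [4,9),[0,5); WM=2
i=2 t=1 v=4: → [0,5); WM=2
i=3 t=5 v=9: → [4,9); WM=3
i=4 t=10 v=5: → [8,13); WM=8; [0,5) fires=3
i=5 t=13 v=5: → [12,17); WM=11; [4,9) fires=2
i=6 t=14 v=3: → [12,17); WM=12
i=7 t=12 v=1: → [12,17),[8,13); WM=12
i=8 t=5 v=8: DROP (t<12-2); WM=12
i=9 t=15 v=8: → [12,17); WM=13; [8,13) fires=2
i=10 t=13 v=8: → [12,17); WM=13
i=11 t=15 v=4: → [12,17); WM=13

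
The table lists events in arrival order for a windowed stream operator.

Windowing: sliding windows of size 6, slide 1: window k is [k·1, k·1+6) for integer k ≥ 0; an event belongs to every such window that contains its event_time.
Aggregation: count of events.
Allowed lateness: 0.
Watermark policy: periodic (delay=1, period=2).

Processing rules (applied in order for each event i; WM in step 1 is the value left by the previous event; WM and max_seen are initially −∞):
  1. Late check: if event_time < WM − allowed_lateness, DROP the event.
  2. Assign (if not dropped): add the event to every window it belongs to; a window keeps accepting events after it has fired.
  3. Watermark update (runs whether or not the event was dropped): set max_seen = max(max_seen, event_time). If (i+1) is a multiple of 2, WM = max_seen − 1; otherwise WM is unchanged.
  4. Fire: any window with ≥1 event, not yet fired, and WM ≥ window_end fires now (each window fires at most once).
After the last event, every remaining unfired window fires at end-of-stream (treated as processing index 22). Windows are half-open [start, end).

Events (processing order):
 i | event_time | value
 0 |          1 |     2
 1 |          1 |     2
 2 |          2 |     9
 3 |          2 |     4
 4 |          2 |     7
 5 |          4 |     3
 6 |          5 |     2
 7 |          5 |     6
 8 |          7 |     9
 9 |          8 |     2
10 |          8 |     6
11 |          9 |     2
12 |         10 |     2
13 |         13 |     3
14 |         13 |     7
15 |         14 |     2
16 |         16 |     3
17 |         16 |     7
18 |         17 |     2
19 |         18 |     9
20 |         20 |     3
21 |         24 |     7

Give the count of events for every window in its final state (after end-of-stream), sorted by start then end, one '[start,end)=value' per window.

[0,6)=8 [1,7)=8 [2,8)=7 [3,9)=6 [4,10)=7 [5,11)=7 [6,12)=5 [7,13)=5 [8,14)=6 [9,15)=5 [10,16)=4 [11,17)=5 [12,18)=6 [13,19)=7 [14,20)=5 [15,21)=5 [16,22)=5 [17,23)=3 [18,24)=2 [19,25)=2 [20,26)=2 [21,27)=1 [22,28)=1 [23,29)=1 [24,30)=1

i=0 t=1 v=2: → [1,7),[0,6); WM=−∞
i=1 t=1 v=2: → [1,7),[0,6); WM=0
i=2 t=2 v=9: → [2,8),[1,7),[0,6); WM=0
i=3 t=2 v=4: → [2,8),[1,7),[0,6); WM=1
i=4 t=2 v=7: → [2,8),[1,7),[0,6); WM=1
i=5 t=4 v=3: → [4,10),[3,9),[2,8),[1,7),[0,6); WM=3
i=6 t=5 v=2: → [5,11),[4,10),[3,9),[2,8),[1,7),[0,6); WM=3
i=7 t=5 v=6: → [5,11),[4,10),[3,9),[2,8),[1,7),[0,6); WM=4
i=8 t=7 v=9: → [7,13),[6,12),[5,11),[4,10),[3,9),[2,8); WM=4
i=9 t=8 v=2: → [8,14),[7,13),[6,12),[5,11),[4,10),[3,9); WM=7; [0,6) fires=8 [1,7) fires=8
i=10 t=8 v=6: → [8,14),[7,13),[6,12),[5,11),[4,10),[3,9); WM=7
i=11 t=9 v=2: → [9,15),[8,14),[7,13),[6,12),[5,11),[4,10); WM=8; [2,8) fires=7
i=12 t=10 v=2: → [10,16),[9,15),[8,14),[7,13),[6,12),[5,11); WM=8
i=13 t=13 v=3: → [13,19),[12,18),[11,17),[10,16),[9,15),[8,14); WM=12; [3,9) fires=6 [4,10) fires=7 [5,11) fires=7 [6,12) fires=5
i=14 t=13 v=7: → [13,19),[12,18),[11,17),[10,16),[9,15),[8,14); WM=12
i=15 t=14 v=2: → [14,20),[13,19),[12,18),[11,17),[10,16),[9,15); WM=13; [7,13) fires=5
i=16 t=16 v=3: → [16,22),[15,21),[14,20),[13,19),[12,18),[11,17); WM=13
i=17 t=16 v=7: → [16,22),[15,21),[14,20),[13,19),[12,18),[11,17); WM=15; [8,14) fires=6 [9,15) fires=5
i=18 t=17 v=2: → [17,23),[16,22),[15,21),[14,20),[13,19),[12,18); WM=15
i=19 t=18 v=9: → [18,24),[17,23),[16,22),[15,21),[14,20),[13,19); WM=17; [10,16) fires=4 [11,17) fires=5
i=20 t=20 v=3: → [20,26),[19,25),[18,24),[17,23),[16,22),[15,21); WM=17
i=21 t=24 v=7: → [24,30),[23,29),[22,28),[21,27),[20,26),[19,25); WM=23; [12,18) fires=6 [13,19) fires=7 [14,20) fires=5 [15,21) fires=5 [16,22) fires=5 [17,23) fires=3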